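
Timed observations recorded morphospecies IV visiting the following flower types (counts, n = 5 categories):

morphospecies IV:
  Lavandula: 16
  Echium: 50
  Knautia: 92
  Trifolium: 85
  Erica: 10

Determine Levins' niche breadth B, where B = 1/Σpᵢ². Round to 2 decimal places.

3.45

Proportions for morphospecies IV (n=253): 16/253=0.0632, 50/253=0.1976, 92/253=0.3636, 85/253=0.3360, 10/253=0.0395
Σpᵢ² = 0.0632² + 0.1976² + 0.3636² + 0.3360² + 0.0395² = 0.003994 + 0.039046 + 0.132205 + 0.112896 + 0.001560 = 0.289701
B = 1 / 0.289701 = 3.4518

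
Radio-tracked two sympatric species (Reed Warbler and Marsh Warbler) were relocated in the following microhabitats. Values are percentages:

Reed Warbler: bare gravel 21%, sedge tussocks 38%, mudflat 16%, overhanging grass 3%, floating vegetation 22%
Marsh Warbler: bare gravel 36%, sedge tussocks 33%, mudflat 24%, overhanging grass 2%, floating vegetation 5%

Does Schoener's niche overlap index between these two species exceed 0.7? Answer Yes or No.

Yes

Convert percentages to proportions (divide by 100).
Σ|p₁ᵢ − p₂ᵢ| = 0.15 + 0.05 + 0.08 + 0.01 + 0.17 = 0.46
D = 1 − ½ × 0.46 = 1 − 0.230 = 0.7700
D = 0.7700 > 0.7 → Yes.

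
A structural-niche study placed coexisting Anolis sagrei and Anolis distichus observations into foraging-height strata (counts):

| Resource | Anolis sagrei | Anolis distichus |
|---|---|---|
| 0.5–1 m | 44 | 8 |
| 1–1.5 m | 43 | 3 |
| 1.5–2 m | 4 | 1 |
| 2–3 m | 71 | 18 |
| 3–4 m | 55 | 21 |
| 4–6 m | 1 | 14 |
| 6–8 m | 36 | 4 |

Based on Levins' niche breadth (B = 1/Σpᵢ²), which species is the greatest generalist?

Proportions for Anolis sagrei (n=254): 44/254=0.1732, 43/254=0.1693, 4/254=0.0157, 71/254=0.2795, 55/254=0.2165, 1/254=0.0039, 36/254=0.1417
Proportions for Anolis distichus (n=69): 8/69=0.1159, 3/69=0.0435, 1/69=0.0145, 18/69=0.2609, 21/69=0.3043, 14/69=0.2029, 4/69=0.0580
Σp_sagrᵢ² = 0.1732² + 0.1693² + 0.0157² + 0.2795² + 0.2165² + 0.0039² + 0.1417² = 0.029998 + 0.028662 + 0.000246 + 0.078120 + 0.046872 + 0.000015 + 0.020079 = 0.203992
B_sagr = 1 / 0.203992 = 4.9022
Σp_distᵢ² = 0.1159² + 0.0435² + 0.0145² + 0.2609² + 0.3043² + 0.2029² + 0.0580² = 0.013433 + 0.001892 + 0.000210 + 0.068069 + 0.092598 + 0.041168 + 0.003364 = 0.220734
B_dist = 1 / 0.220734 = 4.5303
Highest B → broadest niche (most generalist): Anolis sagrei (B = 4.90).

Anolis sagrei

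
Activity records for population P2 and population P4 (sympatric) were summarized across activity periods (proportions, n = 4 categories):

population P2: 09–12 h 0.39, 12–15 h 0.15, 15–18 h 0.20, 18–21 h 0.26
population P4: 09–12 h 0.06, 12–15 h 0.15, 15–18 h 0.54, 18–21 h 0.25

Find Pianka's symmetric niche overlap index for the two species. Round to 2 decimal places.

Σ p₁ᵢp₂ᵢ = 0.0234 + 0.0225 + 0.1080 + 0.0650 = 0.2189
Σp_1ᵢ² = 0.39² + 0.15² + 0.20² + 0.26² = 0.1521 + 0.0225 + 0.0400 + 0.0676 = 0.2822
Σp_2ᵢ² = 0.06² + 0.15² + 0.54² + 0.25² = 0.0036 + 0.0225 + 0.2916 + 0.0625 = 0.3802
O = 0.2189 / √(0.2822 × 0.3802) = 0.2189 / 0.32756 = 0.6683

0.67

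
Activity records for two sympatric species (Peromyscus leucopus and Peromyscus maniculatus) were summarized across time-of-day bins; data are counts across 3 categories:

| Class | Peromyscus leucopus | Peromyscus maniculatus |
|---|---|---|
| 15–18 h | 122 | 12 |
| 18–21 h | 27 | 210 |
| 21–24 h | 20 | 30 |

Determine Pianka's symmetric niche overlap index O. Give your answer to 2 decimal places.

Proportions for Peromyscus leucopus (n=169): 122/169=0.7219, 27/169=0.1598, 20/169=0.1183
Proportions for Peromyscus maniculatus (n=252): 12/252=0.0476, 210/252=0.8333, 30/252=0.1190
Σ p₁ᵢp₂ᵢ = 0.034362 + 0.133161 + 0.014078 = 0.181601
Σp_1ᵢ² = 0.7219² + 0.1598² + 0.1183² = 0.521140 + 0.025536 + 0.013995 = 0.560671
Σp_2ᵢ² = 0.0476² + 0.8333² + 0.1190² = 0.002266 + 0.694389 + 0.014161 = 0.710816
O = 0.181601 / √(0.560671 × 0.710816) = 0.181601 / 0.6312954 = 0.2877

0.29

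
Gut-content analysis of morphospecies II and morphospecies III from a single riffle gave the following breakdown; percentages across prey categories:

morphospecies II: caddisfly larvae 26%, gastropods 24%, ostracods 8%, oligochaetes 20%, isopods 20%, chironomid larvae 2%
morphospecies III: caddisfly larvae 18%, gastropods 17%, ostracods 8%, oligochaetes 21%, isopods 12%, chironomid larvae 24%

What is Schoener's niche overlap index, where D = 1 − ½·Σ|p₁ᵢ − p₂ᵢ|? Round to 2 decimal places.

Convert percentages to proportions (divide by 100).
Σ|p₁ᵢ − p₂ᵢ| = 0.08 + 0.07 + 0.00 + 0.01 + 0.08 + 0.22 = 0.46
D = 1 − ½ × 0.46 = 1 − 0.230 = 0.7700

0.77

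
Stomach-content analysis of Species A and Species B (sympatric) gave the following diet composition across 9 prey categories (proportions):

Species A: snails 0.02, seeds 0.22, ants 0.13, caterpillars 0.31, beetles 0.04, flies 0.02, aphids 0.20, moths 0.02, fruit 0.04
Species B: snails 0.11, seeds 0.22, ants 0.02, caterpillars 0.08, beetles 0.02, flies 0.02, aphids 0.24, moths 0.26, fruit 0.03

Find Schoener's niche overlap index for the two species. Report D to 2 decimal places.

0.63

Σ|p₁ᵢ − p₂ᵢ| = 0.09 + 0.00 + 0.11 + 0.23 + 0.02 + 0.00 + 0.04 + 0.24 + 0.01 = 0.74
D = 1 − ½ × 0.74 = 1 − 0.370 = 0.6300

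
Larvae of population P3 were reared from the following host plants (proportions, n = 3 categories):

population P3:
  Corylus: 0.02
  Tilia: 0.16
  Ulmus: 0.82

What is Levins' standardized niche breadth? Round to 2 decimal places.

Σpᵢ² = 0.02² + 0.16² + 0.82² = 0.0004 + 0.0256 + 0.6724 = 0.6984
B = 1 / 0.6984 = 1.4318
Bₛ = (B − 1)/(n − 1) = (1.4318 − 1)/(3 − 1) = 0.4318/2 = 0.2159

0.22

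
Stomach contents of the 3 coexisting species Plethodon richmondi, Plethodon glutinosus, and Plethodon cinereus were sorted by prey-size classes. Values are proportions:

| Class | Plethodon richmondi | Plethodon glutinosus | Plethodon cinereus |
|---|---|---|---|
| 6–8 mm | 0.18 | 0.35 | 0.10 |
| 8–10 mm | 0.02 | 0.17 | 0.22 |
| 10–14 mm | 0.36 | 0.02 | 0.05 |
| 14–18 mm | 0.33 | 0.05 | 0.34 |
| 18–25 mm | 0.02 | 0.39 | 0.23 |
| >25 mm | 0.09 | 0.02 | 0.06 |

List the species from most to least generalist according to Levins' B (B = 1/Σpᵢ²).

Plethodon cinereus > Plethodon richmondi > Plethodon glutinosus

Σp_richᵢ² = 0.18² + 0.02² + 0.36² + 0.33² + 0.02² + 0.09² = 0.0324 + 0.0004 + 0.1296 + 0.1089 + 0.0004 + 0.0081 = 0.2798
B_rich = 1 / 0.2798 = 3.5740
Σp_glutᵢ² = 0.35² + 0.17² + 0.02² + 0.05² + 0.39² + 0.02² = 0.1225 + 0.0289 + 0.0004 + 0.0025 + 0.1521 + 0.0004 = 0.3068
B_glut = 1 / 0.3068 = 3.2595
Σp_cineᵢ² = 0.10² + 0.22² + 0.05² + 0.34² + 0.23² + 0.06² = 0.0100 + 0.0484 + 0.0025 + 0.1156 + 0.0529 + 0.0036 = 0.2330
B_cine = 1 / 0.2330 = 4.2918
Ranking by B (broadest → narrowest): Plethodon cinereus (4.29) > Plethodon richmondi (3.57) > Plethodon glutinosus (3.26)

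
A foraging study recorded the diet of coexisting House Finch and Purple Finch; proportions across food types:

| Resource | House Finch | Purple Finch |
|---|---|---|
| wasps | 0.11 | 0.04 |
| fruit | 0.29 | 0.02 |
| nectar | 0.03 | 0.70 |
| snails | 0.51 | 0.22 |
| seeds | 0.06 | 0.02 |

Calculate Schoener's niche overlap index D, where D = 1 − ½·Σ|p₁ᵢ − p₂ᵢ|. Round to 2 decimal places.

0.33

Σ|p₁ᵢ − p₂ᵢ| = 0.07 + 0.27 + 0.67 + 0.29 + 0.04 = 1.34
D = 1 − ½ × 1.34 = 1 − 0.670 = 0.3300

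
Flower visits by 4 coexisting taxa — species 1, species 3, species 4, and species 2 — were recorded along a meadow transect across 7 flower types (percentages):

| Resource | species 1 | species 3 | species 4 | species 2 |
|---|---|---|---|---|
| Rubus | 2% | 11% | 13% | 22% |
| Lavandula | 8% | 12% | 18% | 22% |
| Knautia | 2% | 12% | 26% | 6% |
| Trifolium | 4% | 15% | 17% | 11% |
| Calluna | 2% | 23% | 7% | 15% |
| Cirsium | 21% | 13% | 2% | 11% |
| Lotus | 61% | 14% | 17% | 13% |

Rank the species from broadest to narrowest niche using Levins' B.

species 3 > species 2 > species 4 > species 1

Convert percentages to proportions (divide by 100).
Σp_1ᵢ² = 0.02² + 0.08² + 0.02² + 0.04² + 0.02² + 0.21² + 0.61² = 0.0004 + 0.0064 + 0.0004 + 0.0016 + 0.0004 + 0.0441 + 0.3721 = 0.4254
B_1 = 1 / 0.4254 = 2.3507
Σp_3ᵢ² = 0.11² + 0.12² + 0.12² + 0.15² + 0.23² + 0.13² + 0.14² = 0.0121 + 0.0144 + 0.0144 + 0.0225 + 0.0529 + 0.0169 + 0.0196 = 0.1528
B_3 = 1 / 0.1528 = 6.5445
Σp_4ᵢ² = 0.13² + 0.18² + 0.26² + 0.17² + 0.07² + 0.02² + 0.17² = 0.0169 + 0.0324 + 0.0676 + 0.0289 + 0.0049 + 0.0004 + 0.0289 = 0.1800
B_4 = 1 / 0.1800 = 5.5556
Σp_2ᵢ² = 0.22² + 0.22² + 0.06² + 0.11² + 0.15² + 0.11² + 0.13² = 0.0484 + 0.0484 + 0.0036 + 0.0121 + 0.0225 + 0.0121 + 0.0169 = 0.1640
B_2 = 1 / 0.1640 = 6.0976
Ranking by B (broadest → narrowest): species 3 (6.54) > species 2 (6.10) > species 4 (5.56) > species 1 (2.35)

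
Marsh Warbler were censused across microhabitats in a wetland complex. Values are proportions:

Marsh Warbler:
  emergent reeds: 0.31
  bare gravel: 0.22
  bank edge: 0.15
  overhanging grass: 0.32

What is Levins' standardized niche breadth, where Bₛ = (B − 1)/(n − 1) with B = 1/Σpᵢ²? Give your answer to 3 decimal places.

Σpᵢ² = 0.31² + 0.22² + 0.15² + 0.32² = 0.0961 + 0.0484 + 0.0225 + 0.1024 = 0.2694
B = 1 / 0.2694 = 3.71195
Bₛ = (B − 1)/(n − 1) = (3.71195 − 1)/(4 − 1) = 2.71195/3 = 0.90398

0.904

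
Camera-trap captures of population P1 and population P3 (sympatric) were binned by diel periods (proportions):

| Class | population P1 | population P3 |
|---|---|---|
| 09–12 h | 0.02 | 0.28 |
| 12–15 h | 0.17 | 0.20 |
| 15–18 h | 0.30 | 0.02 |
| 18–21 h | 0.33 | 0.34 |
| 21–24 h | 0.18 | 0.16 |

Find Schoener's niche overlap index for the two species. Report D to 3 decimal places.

Σ|p₁ᵢ − p₂ᵢ| = 0.26 + 0.03 + 0.28 + 0.01 + 0.02 = 0.60
D = 1 − ½ × 0.60 = 1 − 0.300 = 0.70000

0.700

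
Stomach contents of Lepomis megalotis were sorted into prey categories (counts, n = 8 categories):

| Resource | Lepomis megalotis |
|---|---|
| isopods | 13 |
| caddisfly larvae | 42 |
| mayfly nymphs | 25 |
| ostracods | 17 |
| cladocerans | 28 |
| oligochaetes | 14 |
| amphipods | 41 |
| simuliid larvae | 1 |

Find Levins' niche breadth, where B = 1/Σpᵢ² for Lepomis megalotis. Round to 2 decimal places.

Proportions for Lepomis megalotis (n=181): 13/181=0.0718, 42/181=0.2320, 25/181=0.1381, 17/181=0.0939, 28/181=0.1547, 14/181=0.0773, 41/181=0.2265, 1/181=0.0055
Σpᵢ² = 0.0718² + 0.2320² + 0.1381² + 0.0939² + 0.1547² + 0.0773² + 0.2265² + 0.0055² = 0.005155 + 0.053824 + 0.019072 + 0.008817 + 0.023932 + 0.005975 + 0.051302 + 0.000030 = 0.168107
B = 1 / 0.168107 = 5.9486

5.95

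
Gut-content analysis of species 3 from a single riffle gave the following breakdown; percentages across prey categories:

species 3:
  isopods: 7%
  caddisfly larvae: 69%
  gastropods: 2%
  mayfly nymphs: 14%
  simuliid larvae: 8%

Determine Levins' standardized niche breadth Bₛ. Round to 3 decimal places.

Convert percentages to proportions (divide by 100).
Σpᵢ² = 0.07² + 0.69² + 0.02² + 0.14² + 0.08² = 0.0049 + 0.4761 + 0.0004 + 0.0196 + 0.0064 = 0.5074
B = 1 / 0.5074 = 1.97083
Bₛ = (B − 1)/(n − 1) = (1.97083 − 1)/(5 − 1) = 0.97083/4 = 0.24271

0.243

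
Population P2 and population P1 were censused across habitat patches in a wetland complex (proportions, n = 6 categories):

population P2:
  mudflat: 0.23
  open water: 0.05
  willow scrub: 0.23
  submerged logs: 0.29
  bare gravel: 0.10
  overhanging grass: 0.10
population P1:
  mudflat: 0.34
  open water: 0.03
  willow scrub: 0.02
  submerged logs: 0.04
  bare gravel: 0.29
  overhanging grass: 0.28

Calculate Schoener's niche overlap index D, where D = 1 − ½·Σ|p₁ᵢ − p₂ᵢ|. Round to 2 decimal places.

0.52

Σ|p₁ᵢ − p₂ᵢ| = 0.11 + 0.02 + 0.21 + 0.25 + 0.19 + 0.18 = 0.96
D = 1 − ½ × 0.96 = 1 − 0.480 = 0.5200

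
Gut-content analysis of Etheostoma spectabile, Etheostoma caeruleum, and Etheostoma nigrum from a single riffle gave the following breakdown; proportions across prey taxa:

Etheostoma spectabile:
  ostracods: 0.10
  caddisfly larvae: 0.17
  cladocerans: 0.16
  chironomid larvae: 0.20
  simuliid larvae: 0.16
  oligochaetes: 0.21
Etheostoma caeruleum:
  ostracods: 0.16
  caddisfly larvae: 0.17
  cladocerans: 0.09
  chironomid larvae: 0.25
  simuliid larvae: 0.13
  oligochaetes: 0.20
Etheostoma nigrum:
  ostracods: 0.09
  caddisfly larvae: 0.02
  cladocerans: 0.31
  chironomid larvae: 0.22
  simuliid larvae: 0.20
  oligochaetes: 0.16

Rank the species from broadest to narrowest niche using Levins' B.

Σp_specᵢ² = 0.10² + 0.17² + 0.16² + 0.20² + 0.16² + 0.21² = 0.0100 + 0.0289 + 0.0256 + 0.0400 + 0.0256 + 0.0441 = 0.1742
B_spec = 1 / 0.1742 = 5.7405
Σp_caerᵢ² = 0.16² + 0.17² + 0.09² + 0.25² + 0.13² + 0.20² = 0.0256 + 0.0289 + 0.0081 + 0.0625 + 0.0169 + 0.0400 = 0.1820
B_caer = 1 / 0.1820 = 5.4945
Σp_nigrᵢ² = 0.09² + 0.02² + 0.31² + 0.22² + 0.20² + 0.16² = 0.0081 + 0.0004 + 0.0961 + 0.0484 + 0.0400 + 0.0256 = 0.2186
B_nigr = 1 / 0.2186 = 4.5746
Ranking by B (broadest → narrowest): Etheostoma spectabile (5.74) > Etheostoma caeruleum (5.49) > Etheostoma nigrum (4.57)

Etheostoma spectabile > Etheostoma caeruleum > Etheostoma nigrum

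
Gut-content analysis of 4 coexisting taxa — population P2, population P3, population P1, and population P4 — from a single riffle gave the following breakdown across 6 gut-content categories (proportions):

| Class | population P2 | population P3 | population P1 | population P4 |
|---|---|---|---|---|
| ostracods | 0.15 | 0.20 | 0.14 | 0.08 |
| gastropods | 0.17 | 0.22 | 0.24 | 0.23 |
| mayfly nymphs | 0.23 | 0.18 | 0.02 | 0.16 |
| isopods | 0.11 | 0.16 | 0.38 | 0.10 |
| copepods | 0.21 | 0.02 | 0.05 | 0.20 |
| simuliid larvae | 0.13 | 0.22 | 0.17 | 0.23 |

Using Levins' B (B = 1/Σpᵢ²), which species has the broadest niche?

Σp_P2ᵢ² = 0.15² + 0.17² + 0.23² + 0.11² + 0.21² + 0.13² = 0.0225 + 0.0289 + 0.0529 + 0.0121 + 0.0441 + 0.0169 = 0.1774
B_P2 = 1 / 0.1774 = 5.6370
Σp_P3ᵢ² = 0.20² + 0.22² + 0.18² + 0.16² + 0.02² + 0.22² = 0.0400 + 0.0484 + 0.0324 + 0.0256 + 0.0004 + 0.0484 = 0.1952
B_P3 = 1 / 0.1952 = 5.1230
Σp_P1ᵢ² = 0.14² + 0.24² + 0.02² + 0.38² + 0.05² + 0.17² = 0.0196 + 0.0576 + 0.0004 + 0.1444 + 0.0025 + 0.0289 = 0.2534
B_P1 = 1 / 0.2534 = 3.9463
Σp_P4ᵢ² = 0.08² + 0.23² + 0.16² + 0.10² + 0.20² + 0.23² = 0.0064 + 0.0529 + 0.0256 + 0.0100 + 0.0400 + 0.0529 = 0.1878
B_P4 = 1 / 0.1878 = 5.3248
Highest B → broadest niche (most generalist): population P2 (B = 5.64).

population P2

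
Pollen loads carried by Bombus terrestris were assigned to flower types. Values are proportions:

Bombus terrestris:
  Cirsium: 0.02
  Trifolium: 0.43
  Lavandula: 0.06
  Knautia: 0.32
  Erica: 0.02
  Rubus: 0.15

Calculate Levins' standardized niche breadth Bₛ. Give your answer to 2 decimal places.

Σpᵢ² = 0.02² + 0.43² + 0.06² + 0.32² + 0.02² + 0.15² = 0.0004 + 0.1849 + 0.0036 + 0.1024 + 0.0004 + 0.0225 = 0.3142
B = 1 / 0.3142 = 3.1827
Bₛ = (B − 1)/(n − 1) = (3.1827 − 1)/(6 − 1) = 2.1827/5 = 0.4365

0.44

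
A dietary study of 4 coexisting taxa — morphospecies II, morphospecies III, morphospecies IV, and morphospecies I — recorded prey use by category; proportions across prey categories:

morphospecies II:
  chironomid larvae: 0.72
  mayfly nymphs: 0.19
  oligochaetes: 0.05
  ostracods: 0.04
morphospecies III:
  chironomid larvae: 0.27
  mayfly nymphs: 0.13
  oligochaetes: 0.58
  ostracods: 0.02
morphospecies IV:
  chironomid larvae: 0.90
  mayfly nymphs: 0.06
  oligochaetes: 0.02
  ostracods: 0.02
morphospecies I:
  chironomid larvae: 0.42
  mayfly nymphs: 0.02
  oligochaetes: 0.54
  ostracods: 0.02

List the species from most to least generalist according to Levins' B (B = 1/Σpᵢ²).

Σp_IIᵢ² = 0.72² + 0.19² + 0.05² + 0.04² = 0.5184 + 0.0361 + 0.0025 + 0.0016 = 0.5586
B_II = 1 / 0.5586 = 1.7902
Σp_IIIᵢ² = 0.27² + 0.13² + 0.58² + 0.02² = 0.0729 + 0.0169 + 0.3364 + 0.0004 = 0.4266
B_III = 1 / 0.4266 = 2.3441
Σp_IVᵢ² = 0.90² + 0.06² + 0.02² + 0.02² = 0.8100 + 0.0036 + 0.0004 + 0.0004 = 0.8144
B_IV = 1 / 0.8144 = 1.2279
Σp_Iᵢ² = 0.42² + 0.02² + 0.54² + 0.02² = 0.1764 + 0.0004 + 0.2916 + 0.0004 = 0.4688
B_I = 1 / 0.4688 = 2.1331
Ranking by B (broadest → narrowest): morphospecies III (2.34) > morphospecies I (2.13) > morphospecies II (1.79) > morphospecies IV (1.23)

morphospecies III > morphospecies I > morphospecies II > morphospecies IV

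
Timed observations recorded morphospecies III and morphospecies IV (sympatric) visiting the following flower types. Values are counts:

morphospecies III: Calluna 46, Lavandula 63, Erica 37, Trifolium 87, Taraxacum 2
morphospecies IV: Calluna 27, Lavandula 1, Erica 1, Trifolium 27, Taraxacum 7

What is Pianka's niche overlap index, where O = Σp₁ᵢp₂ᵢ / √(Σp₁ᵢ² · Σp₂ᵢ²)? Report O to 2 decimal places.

0.78

Proportions for morphospecies III (n=235): 46/235=0.1957, 63/235=0.2681, 37/235=0.1574, 87/235=0.3702, 2/235=0.0085
Proportions for morphospecies IV (n=63): 27/63=0.4286, 1/63=0.0159, 1/63=0.0159, 27/63=0.4286, 7/63=0.1111
Σ p₁ᵢp₂ᵢ = 0.083877 + 0.004263 + 0.002503 + 0.158668 + 0.000944 = 0.250255
Σp_1ᵢ² = 0.1957² + 0.2681² + 0.1574² + 0.3702² + 0.0085² = 0.038298 + 0.071878 + 0.024775 + 0.137048 + 0.000072 = 0.272071
Σp_2ᵢ² = 0.4286² + 0.0159² + 0.0159² + 0.4286² + 0.1111² = 0.183698 + 0.000253 + 0.000253 + 0.183698 + 0.012343 = 0.380245
O = 0.250255 / √(0.272071 × 0.380245) = 0.250255 / 0.3216421 = 0.7781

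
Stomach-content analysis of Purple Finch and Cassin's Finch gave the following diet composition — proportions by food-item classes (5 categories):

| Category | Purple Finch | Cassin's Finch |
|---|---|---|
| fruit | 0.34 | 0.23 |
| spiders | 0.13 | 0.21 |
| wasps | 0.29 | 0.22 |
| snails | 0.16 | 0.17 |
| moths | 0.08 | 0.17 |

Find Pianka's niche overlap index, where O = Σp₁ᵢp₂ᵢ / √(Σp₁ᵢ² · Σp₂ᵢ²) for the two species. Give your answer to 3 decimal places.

Σ p₁ᵢp₂ᵢ = 0.0782 + 0.0273 + 0.0638 + 0.0272 + 0.0136 = 0.2101
Σp_1ᵢ² = 0.34² + 0.13² + 0.29² + 0.16² + 0.08² = 0.1156 + 0.0169 + 0.0841 + 0.0256 + 0.0064 = 0.2486
Σp_2ᵢ² = 0.23² + 0.21² + 0.22² + 0.17² + 0.17² = 0.0529 + 0.0441 + 0.0484 + 0.0289 + 0.0289 = 0.2032
O = 0.2101 / √(0.2486 × 0.2032) = 0.2101 / 0.224757 = 0.93479

0.935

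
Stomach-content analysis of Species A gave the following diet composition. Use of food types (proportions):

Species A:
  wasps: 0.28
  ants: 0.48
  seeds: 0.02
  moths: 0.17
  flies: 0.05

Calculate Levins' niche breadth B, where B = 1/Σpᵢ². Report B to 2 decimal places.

2.94

Σpᵢ² = 0.28² + 0.48² + 0.02² + 0.17² + 0.05² = 0.0784 + 0.2304 + 0.0004 + 0.0289 + 0.0025 = 0.3406
B = 1 / 0.3406 = 2.9360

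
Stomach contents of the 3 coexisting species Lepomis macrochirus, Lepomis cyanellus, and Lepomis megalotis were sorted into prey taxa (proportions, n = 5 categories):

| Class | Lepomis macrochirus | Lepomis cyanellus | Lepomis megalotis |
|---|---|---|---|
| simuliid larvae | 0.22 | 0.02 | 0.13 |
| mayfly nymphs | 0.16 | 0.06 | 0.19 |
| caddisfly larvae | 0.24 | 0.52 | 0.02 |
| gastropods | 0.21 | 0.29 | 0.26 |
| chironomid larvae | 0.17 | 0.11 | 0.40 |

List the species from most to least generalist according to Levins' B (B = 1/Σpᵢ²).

Σp_macrᵢ² = 0.22² + 0.16² + 0.24² + 0.21² + 0.17² = 0.0484 + 0.0256 + 0.0576 + 0.0441 + 0.0289 = 0.2046
B_macr = 1 / 0.2046 = 4.8876
Σp_cyanᵢ² = 0.02² + 0.06² + 0.52² + 0.29² + 0.11² = 0.0004 + 0.0036 + 0.2704 + 0.0841 + 0.0121 = 0.3706
B_cyan = 1 / 0.3706 = 2.6983
Σp_megaᵢ² = 0.13² + 0.19² + 0.02² + 0.26² + 0.40² = 0.0169 + 0.0361 + 0.0004 + 0.0676 + 0.1600 = 0.2810
B_mega = 1 / 0.2810 = 3.5587
Ranking by B (broadest → narrowest): Lepomis macrochirus (4.89) > Lepomis megalotis (3.56) > Lepomis cyanellus (2.70)

Lepomis macrochirus > Lepomis megalotis > Lepomis cyanellus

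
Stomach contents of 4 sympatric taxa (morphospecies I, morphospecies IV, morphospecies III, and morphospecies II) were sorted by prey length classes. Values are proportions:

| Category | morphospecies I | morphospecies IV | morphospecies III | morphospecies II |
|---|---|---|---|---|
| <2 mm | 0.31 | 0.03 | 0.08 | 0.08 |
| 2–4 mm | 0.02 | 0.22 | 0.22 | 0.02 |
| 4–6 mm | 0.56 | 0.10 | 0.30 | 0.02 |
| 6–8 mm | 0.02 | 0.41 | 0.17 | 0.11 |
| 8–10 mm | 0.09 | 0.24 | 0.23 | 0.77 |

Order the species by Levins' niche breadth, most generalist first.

Σp_Iᵢ² = 0.31² + 0.02² + 0.56² + 0.02² + 0.09² = 0.0961 + 0.0004 + 0.3136 + 0.0004 + 0.0081 = 0.4186
B_I = 1 / 0.4186 = 2.3889
Σp_IVᵢ² = 0.03² + 0.22² + 0.10² + 0.41² + 0.24² = 0.0009 + 0.0484 + 0.0100 + 0.1681 + 0.0576 = 0.2850
B_IV = 1 / 0.2850 = 3.5088
Σp_IIIᵢ² = 0.08² + 0.22² + 0.30² + 0.17² + 0.23² = 0.0064 + 0.0484 + 0.0900 + 0.0289 + 0.0529 = 0.2266
B_III = 1 / 0.2266 = 4.4131
Σp_IIᵢ² = 0.08² + 0.02² + 0.02² + 0.11² + 0.77² = 0.0064 + 0.0004 + 0.0004 + 0.0121 + 0.5929 = 0.6122
B_II = 1 / 0.6122 = 1.6335
Ranking by B (broadest → narrowest): morphospecies III (4.41) > morphospecies IV (3.51) > morphospecies I (2.39) > morphospecies II (1.63)

morphospecies III > morphospecies IV > morphospecies I > morphospecies II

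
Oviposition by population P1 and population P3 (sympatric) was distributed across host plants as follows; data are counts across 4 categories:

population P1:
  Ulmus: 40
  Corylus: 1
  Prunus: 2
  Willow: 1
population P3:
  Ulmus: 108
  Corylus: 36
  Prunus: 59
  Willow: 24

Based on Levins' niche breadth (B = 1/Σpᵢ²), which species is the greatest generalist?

population P3

Proportions for population P1 (n=44): 40/44=0.9091, 1/44=0.0227, 2/44=0.0455, 1/44=0.0227
Proportions for population P3 (n=227): 108/227=0.4758, 36/227=0.1586, 59/227=0.2599, 24/227=0.1057
Σp_P1ᵢ² = 0.9091² + 0.0227² + 0.0455² + 0.0227² = 0.826463 + 0.000515 + 0.002070 + 0.000515 = 0.829563
B_P1 = 1 / 0.829563 = 1.2055
Σp_P3ᵢ² = 0.4758² + 0.1586² + 0.2599² + 0.1057² = 0.226386 + 0.025154 + 0.067548 + 0.011172 = 0.330260
B_P3 = 1 / 0.330260 = 3.0279
Highest B → broadest niche (most generalist): population P3 (B = 3.03).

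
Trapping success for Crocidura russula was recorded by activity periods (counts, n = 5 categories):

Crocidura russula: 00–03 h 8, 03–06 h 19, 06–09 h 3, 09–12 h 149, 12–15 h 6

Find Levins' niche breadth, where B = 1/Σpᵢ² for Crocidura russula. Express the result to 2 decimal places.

Proportions for Crocidura russula (n=185): 8/185=0.0432, 19/185=0.1027, 3/185=0.0162, 149/185=0.8054, 6/185=0.0324
Σpᵢ² = 0.0432² + 0.1027² + 0.0162² + 0.8054² + 0.0324² = 0.001866 + 0.010547 + 0.000262 + 0.648669 + 0.001050 = 0.662394
B = 1 / 0.662394 = 1.5097

1.51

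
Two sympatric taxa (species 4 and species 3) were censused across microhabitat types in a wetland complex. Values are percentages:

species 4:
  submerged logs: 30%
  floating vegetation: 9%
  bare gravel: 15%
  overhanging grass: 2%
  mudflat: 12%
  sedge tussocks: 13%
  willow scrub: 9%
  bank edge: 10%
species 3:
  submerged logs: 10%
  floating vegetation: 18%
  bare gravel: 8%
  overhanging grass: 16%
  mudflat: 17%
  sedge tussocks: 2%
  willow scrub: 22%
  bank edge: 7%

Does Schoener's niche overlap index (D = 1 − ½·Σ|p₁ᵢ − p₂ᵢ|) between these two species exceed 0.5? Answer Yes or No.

Convert percentages to proportions (divide by 100).
Σ|p₁ᵢ − p₂ᵢ| = 0.20 + 0.09 + 0.07 + 0.14 + 0.05 + 0.11 + 0.13 + 0.03 = 0.82
D = 1 − ½ × 0.82 = 1 − 0.410 = 0.5900
D = 0.5900 > 0.5 → Yes.

Yes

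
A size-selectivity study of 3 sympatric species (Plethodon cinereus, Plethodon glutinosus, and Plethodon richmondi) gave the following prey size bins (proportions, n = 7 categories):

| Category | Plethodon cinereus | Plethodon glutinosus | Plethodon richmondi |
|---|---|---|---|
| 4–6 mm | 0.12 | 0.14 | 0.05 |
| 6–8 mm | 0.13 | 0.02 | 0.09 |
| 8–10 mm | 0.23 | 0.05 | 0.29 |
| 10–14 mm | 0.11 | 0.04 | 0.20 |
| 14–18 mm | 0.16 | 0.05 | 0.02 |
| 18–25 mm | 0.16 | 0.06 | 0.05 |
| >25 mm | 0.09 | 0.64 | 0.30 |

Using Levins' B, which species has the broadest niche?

Σp_cineᵢ² = 0.12² + 0.13² + 0.23² + 0.11² + 0.16² + 0.16² + 0.09² = 0.0144 + 0.0169 + 0.0529 + 0.0121 + 0.0256 + 0.0256 + 0.0081 = 0.1556
B_cine = 1 / 0.1556 = 6.4267
Σp_glutᵢ² = 0.14² + 0.02² + 0.05² + 0.04² + 0.05² + 0.06² + 0.64² = 0.0196 + 0.0004 + 0.0025 + 0.0016 + 0.0025 + 0.0036 + 0.4096 = 0.4398
B_glut = 1 / 0.4398 = 2.2738
Σp_richᵢ² = 0.05² + 0.09² + 0.29² + 0.20² + 0.02² + 0.05² + 0.30² = 0.0025 + 0.0081 + 0.0841 + 0.0400 + 0.0004 + 0.0025 + 0.0900 = 0.2276
B_rich = 1 / 0.2276 = 4.3937
Highest B → broadest niche (most generalist): Plethodon cinereus (B = 6.43).

Plethodon cinereus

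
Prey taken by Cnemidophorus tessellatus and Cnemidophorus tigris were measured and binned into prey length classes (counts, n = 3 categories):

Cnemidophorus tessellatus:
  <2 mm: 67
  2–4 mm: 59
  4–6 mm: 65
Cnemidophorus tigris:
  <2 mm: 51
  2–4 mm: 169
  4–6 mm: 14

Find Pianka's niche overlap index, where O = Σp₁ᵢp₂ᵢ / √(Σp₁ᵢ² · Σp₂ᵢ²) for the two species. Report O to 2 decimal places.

0.73

Proportions for Cnemidophorus tessellatus (n=191): 67/191=0.3508, 59/191=0.3089, 65/191=0.3403
Proportions for Cnemidophorus tigris (n=234): 51/234=0.2179, 169/234=0.7222, 14/234=0.0598
Σ p₁ᵢp₂ᵢ = 0.076439 + 0.223088 + 0.020350 = 0.319877
Σp_1ᵢ² = 0.3508² + 0.3089² + 0.3403² = 0.123061 + 0.095419 + 0.115804 = 0.334284
Σp_2ᵢ² = 0.2179² + 0.7222² + 0.0598² = 0.047480 + 0.521573 + 0.003576 = 0.572629
O = 0.319877 / √(0.334284 × 0.572629) = 0.319877 / 0.4375165 = 0.7311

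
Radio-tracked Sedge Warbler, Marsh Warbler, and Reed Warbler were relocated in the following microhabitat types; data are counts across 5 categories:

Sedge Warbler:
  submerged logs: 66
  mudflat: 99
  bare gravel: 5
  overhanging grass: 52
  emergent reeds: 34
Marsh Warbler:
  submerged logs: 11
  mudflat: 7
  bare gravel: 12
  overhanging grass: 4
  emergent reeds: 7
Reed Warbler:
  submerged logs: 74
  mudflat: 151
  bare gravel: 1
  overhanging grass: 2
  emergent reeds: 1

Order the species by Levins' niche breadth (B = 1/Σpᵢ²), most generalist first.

Marsh Warbler > Sedge Warbler > Reed Warbler

Proportions for Sedge Warbler (n=256): 66/256=0.2578, 99/256=0.3867, 5/256=0.0195, 52/256=0.2031, 34/256=0.1328
Proportions for Marsh Warbler (n=41): 11/41=0.2683, 7/41=0.1707, 12/41=0.2927, 4/41=0.0976, 7/41=0.1707
Proportions for Reed Warbler (n=229): 74/229=0.3231, 151/229=0.6594, 1/229=0.0044, 2/229=0.0087, 1/229=0.0044
Σp_Sedgᵢ² = 0.2578² + 0.3867² + 0.0195² + 0.2031² + 0.1328² = 0.066461 + 0.149537 + 0.000380 + 0.041250 + 0.017636 = 0.275264
B_Sedg = 1 / 0.275264 = 3.6329
Σp_Marsᵢ² = 0.2683² + 0.1707² + 0.2927² + 0.0976² + 0.1707² = 0.071985 + 0.029138 + 0.085673 + 0.009526 + 0.029138 = 0.225460
B_Mars = 1 / 0.225460 = 4.4354
Σp_Reedᵢ² = 0.3231² + 0.6594² + 0.0044² + 0.0087² + 0.0044² = 0.104394 + 0.434808 + 0.000019 + 0.000076 + 0.000019 = 0.539316
B_Reed = 1 / 0.539316 = 1.8542
Ranking by B (broadest → narrowest): Marsh Warbler (4.44) > Sedge Warbler (3.63) > Reed Warbler (1.85)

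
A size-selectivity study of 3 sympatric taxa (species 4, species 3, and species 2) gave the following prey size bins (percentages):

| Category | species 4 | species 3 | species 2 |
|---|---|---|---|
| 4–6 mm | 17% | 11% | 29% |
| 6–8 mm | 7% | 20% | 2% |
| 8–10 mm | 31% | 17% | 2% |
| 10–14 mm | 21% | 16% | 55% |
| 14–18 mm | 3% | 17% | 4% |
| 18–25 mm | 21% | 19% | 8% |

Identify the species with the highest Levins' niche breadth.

species 3

Convert percentages to proportions (divide by 100).
Σp_4ᵢ² = 0.17² + 0.07² + 0.31² + 0.21² + 0.03² + 0.21² = 0.0289 + 0.0049 + 0.0961 + 0.0441 + 0.0009 + 0.0441 = 0.2190
B_4 = 1 / 0.2190 = 4.5662
Σp_3ᵢ² = 0.11² + 0.20² + 0.17² + 0.16² + 0.17² + 0.19² = 0.0121 + 0.0400 + 0.0289 + 0.0256 + 0.0289 + 0.0361 = 0.1716
B_3 = 1 / 0.1716 = 5.8275
Σp_2ᵢ² = 0.29² + 0.02² + 0.02² + 0.55² + 0.04² + 0.08² = 0.0841 + 0.0004 + 0.0004 + 0.3025 + 0.0016 + 0.0064 = 0.3954
B_2 = 1 / 0.3954 = 2.5291
Highest B → broadest niche (most generalist): species 3 (B = 5.83).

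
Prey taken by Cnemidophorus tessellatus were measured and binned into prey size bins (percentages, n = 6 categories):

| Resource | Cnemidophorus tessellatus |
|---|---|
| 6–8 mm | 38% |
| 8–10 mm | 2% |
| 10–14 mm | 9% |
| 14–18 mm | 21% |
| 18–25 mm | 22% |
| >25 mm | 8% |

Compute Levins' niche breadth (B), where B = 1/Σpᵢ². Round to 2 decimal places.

Convert percentages to proportions (divide by 100).
Σpᵢ² = 0.38² + 0.02² + 0.09² + 0.21² + 0.22² + 0.08² = 0.1444 + 0.0004 + 0.0081 + 0.0441 + 0.0484 + 0.0064 = 0.2518
B = 1 / 0.2518 = 3.9714

3.97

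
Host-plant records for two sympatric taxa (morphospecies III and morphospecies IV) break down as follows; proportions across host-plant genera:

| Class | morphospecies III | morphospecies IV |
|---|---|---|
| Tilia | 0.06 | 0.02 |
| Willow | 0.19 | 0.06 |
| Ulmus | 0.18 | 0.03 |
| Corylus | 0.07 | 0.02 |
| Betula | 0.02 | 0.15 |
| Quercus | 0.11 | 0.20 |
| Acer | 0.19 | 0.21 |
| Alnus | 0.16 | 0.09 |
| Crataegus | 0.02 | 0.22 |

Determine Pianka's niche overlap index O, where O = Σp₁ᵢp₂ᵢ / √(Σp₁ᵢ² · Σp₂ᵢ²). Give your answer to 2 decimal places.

0.65

Σ p₁ᵢp₂ᵢ = 0.0012 + 0.0114 + 0.0054 + 0.0014 + 0.0030 + 0.0220 + 0.0399 + 0.0144 + 0.0044 = 0.1031
Σp_1ᵢ² = 0.06² + 0.19² + 0.18² + 0.07² + 0.02² + 0.11² + 0.19² + 0.16² + 0.02² = 0.0036 + 0.0361 + 0.0324 + 0.0049 + 0.0004 + 0.0121 + 0.0361 + 0.0256 + 0.0004 = 0.1516
Σp_2ᵢ² = 0.02² + 0.06² + 0.03² + 0.02² + 0.15² + 0.20² + 0.21² + 0.09² + 0.22² = 0.0004 + 0.0036 + 0.0009 + 0.0004 + 0.0225 + 0.0400 + 0.0441 + 0.0081 + 0.0484 = 0.1684
O = 0.1031 / √(0.1516 × 0.1684) = 0.1031 / 0.15978 = 0.6453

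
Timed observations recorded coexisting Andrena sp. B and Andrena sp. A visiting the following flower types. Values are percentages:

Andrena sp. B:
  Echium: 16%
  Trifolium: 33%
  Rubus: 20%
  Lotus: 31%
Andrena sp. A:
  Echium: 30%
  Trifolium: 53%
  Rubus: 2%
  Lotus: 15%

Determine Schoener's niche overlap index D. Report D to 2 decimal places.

0.66

Convert percentages to proportions (divide by 100).
Σ|p₁ᵢ − p₂ᵢ| = 0.14 + 0.20 + 0.18 + 0.16 = 0.68
D = 1 − ½ × 0.68 = 1 − 0.340 = 0.6600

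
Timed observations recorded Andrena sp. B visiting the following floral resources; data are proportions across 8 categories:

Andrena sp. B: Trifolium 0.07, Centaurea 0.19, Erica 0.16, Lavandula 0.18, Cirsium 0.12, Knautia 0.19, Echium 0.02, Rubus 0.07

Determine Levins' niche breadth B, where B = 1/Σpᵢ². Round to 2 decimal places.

Σpᵢ² = 0.07² + 0.19² + 0.16² + 0.18² + 0.12² + 0.19² + 0.02² + 0.07² = 0.0049 + 0.0361 + 0.0256 + 0.0324 + 0.0144 + 0.0361 + 0.0004 + 0.0049 = 0.1548
B = 1 / 0.1548 = 6.4599

6.46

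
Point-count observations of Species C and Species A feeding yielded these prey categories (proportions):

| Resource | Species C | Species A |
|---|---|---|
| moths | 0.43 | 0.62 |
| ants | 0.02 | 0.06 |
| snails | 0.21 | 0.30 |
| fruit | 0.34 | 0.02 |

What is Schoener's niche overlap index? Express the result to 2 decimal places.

Σ|p₁ᵢ − p₂ᵢ| = 0.19 + 0.04 + 0.09 + 0.32 = 0.64
D = 1 − ½ × 0.64 = 1 − 0.320 = 0.6800

0.68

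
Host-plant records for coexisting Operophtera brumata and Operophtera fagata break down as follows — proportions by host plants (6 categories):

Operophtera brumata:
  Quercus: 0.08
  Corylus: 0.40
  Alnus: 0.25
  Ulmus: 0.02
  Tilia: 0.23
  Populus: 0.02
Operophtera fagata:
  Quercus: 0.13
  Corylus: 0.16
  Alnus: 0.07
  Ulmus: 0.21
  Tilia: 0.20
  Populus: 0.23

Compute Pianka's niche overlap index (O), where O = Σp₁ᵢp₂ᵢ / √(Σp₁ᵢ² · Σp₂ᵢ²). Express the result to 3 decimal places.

Σ p₁ᵢp₂ᵢ = 0.0104 + 0.0640 + 0.0175 + 0.0042 + 0.0460 + 0.0046 = 0.1467
Σp_1ᵢ² = 0.08² + 0.40² + 0.25² + 0.02² + 0.23² + 0.02² = 0.0064 + 0.1600 + 0.0625 + 0.0004 + 0.0529 + 0.0004 = 0.2826
Σp_2ᵢ² = 0.13² + 0.16² + 0.07² + 0.21² + 0.20² + 0.23² = 0.0169 + 0.0256 + 0.0049 + 0.0441 + 0.0400 + 0.0529 = 0.1844
O = 0.1467 / √(0.2826 × 0.1844) = 0.1467 / 0.228279 = 0.64263

0.643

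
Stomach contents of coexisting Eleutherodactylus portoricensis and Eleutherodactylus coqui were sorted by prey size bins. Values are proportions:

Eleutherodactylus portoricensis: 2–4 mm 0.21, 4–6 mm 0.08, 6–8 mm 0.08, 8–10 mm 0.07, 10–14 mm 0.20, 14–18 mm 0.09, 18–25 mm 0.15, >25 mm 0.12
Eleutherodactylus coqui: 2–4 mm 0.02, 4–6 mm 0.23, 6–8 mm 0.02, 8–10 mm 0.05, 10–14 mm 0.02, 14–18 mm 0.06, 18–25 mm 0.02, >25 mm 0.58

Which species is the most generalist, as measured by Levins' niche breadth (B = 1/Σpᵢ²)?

Eleutherodactylus portoricensis

Σp_portᵢ² = 0.21² + 0.08² + 0.08² + 0.07² + 0.20² + 0.09² + 0.15² + 0.12² = 0.0441 + 0.0064 + 0.0064 + 0.0049 + 0.0400 + 0.0081 + 0.0225 + 0.0144 = 0.1468
B_port = 1 / 0.1468 = 6.8120
Σp_coquᵢ² = 0.02² + 0.23² + 0.02² + 0.05² + 0.02² + 0.06² + 0.02² + 0.58² = 0.0004 + 0.0529 + 0.0004 + 0.0025 + 0.0004 + 0.0036 + 0.0004 + 0.3364 = 0.3970
B_coqu = 1 / 0.3970 = 2.5189
Highest B → broadest niche (most generalist): Eleutherodactylus portoricensis (B = 6.81).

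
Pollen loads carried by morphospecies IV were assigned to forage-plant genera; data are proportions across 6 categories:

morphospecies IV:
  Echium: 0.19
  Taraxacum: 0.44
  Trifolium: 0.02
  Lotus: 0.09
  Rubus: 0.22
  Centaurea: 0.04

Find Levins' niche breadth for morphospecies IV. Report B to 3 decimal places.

Σpᵢ² = 0.19² + 0.44² + 0.02² + 0.09² + 0.22² + 0.04² = 0.0361 + 0.1936 + 0.0004 + 0.0081 + 0.0484 + 0.0016 = 0.2882
B = 1 / 0.2882 = 3.46981

3.470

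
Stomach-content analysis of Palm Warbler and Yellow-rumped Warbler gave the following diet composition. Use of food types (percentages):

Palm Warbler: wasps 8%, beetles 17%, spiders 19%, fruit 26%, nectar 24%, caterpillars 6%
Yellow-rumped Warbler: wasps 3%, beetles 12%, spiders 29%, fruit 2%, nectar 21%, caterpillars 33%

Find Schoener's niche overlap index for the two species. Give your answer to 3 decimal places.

Convert percentages to proportions (divide by 100).
Σ|p₁ᵢ − p₂ᵢ| = 0.05 + 0.05 + 0.10 + 0.24 + 0.03 + 0.27 = 0.74
D = 1 − ½ × 0.74 = 1 − 0.370 = 0.63000

0.630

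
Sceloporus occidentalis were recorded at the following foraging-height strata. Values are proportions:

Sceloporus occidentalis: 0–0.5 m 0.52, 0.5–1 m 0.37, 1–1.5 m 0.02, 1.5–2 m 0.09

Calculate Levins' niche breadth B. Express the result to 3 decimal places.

2.405

Σpᵢ² = 0.52² + 0.37² + 0.02² + 0.09² = 0.2704 + 0.1369 + 0.0004 + 0.0081 = 0.4158
B = 1 / 0.4158 = 2.40500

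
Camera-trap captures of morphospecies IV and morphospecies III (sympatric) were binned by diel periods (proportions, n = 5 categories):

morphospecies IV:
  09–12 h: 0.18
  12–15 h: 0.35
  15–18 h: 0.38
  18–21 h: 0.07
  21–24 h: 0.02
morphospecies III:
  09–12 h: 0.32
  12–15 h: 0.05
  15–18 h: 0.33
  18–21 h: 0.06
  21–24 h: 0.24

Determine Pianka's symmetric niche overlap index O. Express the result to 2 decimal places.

Σ p₁ᵢp₂ᵢ = 0.0576 + 0.0175 + 0.1254 + 0.0042 + 0.0048 = 0.2095
Σp_1ᵢ² = 0.18² + 0.35² + 0.38² + 0.07² + 0.02² = 0.0324 + 0.1225 + 0.1444 + 0.0049 + 0.0004 = 0.3046
Σp_2ᵢ² = 0.32² + 0.05² + 0.33² + 0.06² + 0.24² = 0.1024 + 0.0025 + 0.1089 + 0.0036 + 0.0576 = 0.2750
O = 0.2095 / √(0.3046 × 0.2750) = 0.2095 / 0.28942 = 0.7239

0.72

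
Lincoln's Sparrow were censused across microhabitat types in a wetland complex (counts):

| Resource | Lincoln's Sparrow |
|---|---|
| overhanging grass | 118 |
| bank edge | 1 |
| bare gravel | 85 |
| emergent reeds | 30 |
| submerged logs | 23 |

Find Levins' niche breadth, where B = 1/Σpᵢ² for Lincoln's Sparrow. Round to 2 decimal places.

Proportions for Lincoln's Sparrow (n=257): 118/257=0.4591, 1/257=0.0039, 85/257=0.3307, 30/257=0.1167, 23/257=0.0895
Σpᵢ² = 0.4591² + 0.0039² + 0.3307² + 0.1167² + 0.0895² = 0.210773 + 0.000015 + 0.109362 + 0.013619 + 0.008010 = 0.341779
B = 1 / 0.341779 = 2.9259

2.93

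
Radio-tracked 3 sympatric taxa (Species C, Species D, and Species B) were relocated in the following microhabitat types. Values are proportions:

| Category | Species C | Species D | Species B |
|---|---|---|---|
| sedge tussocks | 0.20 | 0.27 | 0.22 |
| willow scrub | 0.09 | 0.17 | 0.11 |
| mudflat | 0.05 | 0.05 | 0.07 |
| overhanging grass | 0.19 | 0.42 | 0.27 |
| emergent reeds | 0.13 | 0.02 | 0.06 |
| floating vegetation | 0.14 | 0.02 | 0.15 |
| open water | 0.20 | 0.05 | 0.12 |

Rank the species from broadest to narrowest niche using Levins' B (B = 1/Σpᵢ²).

Σp_Cᵢ² = 0.20² + 0.09² + 0.05² + 0.19² + 0.13² + 0.14² + 0.20² = 0.0400 + 0.0081 + 0.0025 + 0.0361 + 0.0169 + 0.0196 + 0.0400 = 0.1632
B_C = 1 / 0.1632 = 6.1275
Σp_Dᵢ² = 0.27² + 0.17² + 0.05² + 0.42² + 0.02² + 0.02² + 0.05² = 0.0729 + 0.0289 + 0.0025 + 0.1764 + 0.0004 + 0.0004 + 0.0025 = 0.2840
B_D = 1 / 0.2840 = 3.5211
Σp_Bᵢ² = 0.22² + 0.11² + 0.07² + 0.27² + 0.06² + 0.15² + 0.12² = 0.0484 + 0.0121 + 0.0049 + 0.0729 + 0.0036 + 0.0225 + 0.0144 = 0.1788
B_B = 1 / 0.1788 = 5.5928
Ranking by B (broadest → narrowest): Species C (6.13) > Species B (5.59) > Species D (3.52)

Species C > Species B > Species D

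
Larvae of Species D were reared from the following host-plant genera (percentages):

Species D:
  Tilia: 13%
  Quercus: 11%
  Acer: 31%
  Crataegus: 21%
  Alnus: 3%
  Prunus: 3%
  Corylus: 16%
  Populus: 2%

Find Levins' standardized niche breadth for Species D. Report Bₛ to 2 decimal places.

0.58

Convert percentages to proportions (divide by 100).
Σpᵢ² = 0.13² + 0.11² + 0.31² + 0.21² + 0.03² + 0.03² + 0.16² + 0.02² = 0.0169 + 0.0121 + 0.0961 + 0.0441 + 0.0009 + 0.0009 + 0.0256 + 0.0004 = 0.1970
B = 1 / 0.1970 = 5.0761
Bₛ = (B − 1)/(n − 1) = (5.0761 − 1)/(8 − 1) = 4.0761/7 = 0.5823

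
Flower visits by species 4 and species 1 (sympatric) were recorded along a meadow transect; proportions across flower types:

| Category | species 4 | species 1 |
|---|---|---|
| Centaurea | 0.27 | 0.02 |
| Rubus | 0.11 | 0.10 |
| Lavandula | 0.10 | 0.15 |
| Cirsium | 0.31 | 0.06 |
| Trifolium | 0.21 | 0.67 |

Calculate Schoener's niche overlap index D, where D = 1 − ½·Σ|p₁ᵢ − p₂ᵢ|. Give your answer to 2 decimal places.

Σ|p₁ᵢ − p₂ᵢ| = 0.25 + 0.01 + 0.05 + 0.25 + 0.46 = 1.02
D = 1 − ½ × 1.02 = 1 − 0.510 = 0.4900

0.49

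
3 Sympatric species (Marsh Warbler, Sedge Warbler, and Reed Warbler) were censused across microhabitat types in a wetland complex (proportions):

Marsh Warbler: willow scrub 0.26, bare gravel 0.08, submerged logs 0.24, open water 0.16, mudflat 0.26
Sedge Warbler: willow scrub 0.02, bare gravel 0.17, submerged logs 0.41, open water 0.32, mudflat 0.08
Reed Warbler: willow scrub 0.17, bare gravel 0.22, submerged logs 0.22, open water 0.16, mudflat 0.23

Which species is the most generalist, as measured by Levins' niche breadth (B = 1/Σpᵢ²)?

Reed Warbler

Σp_Marsᵢ² = 0.26² + 0.08² + 0.24² + 0.16² + 0.26² = 0.0676 + 0.0064 + 0.0576 + 0.0256 + 0.0676 = 0.2248
B_Mars = 1 / 0.2248 = 4.4484
Σp_Sedgᵢ² = 0.02² + 0.17² + 0.41² + 0.32² + 0.08² = 0.0004 + 0.0289 + 0.1681 + 0.1024 + 0.0064 = 0.3062
B_Sedg = 1 / 0.3062 = 3.2658
Σp_Reedᵢ² = 0.17² + 0.22² + 0.22² + 0.16² + 0.23² = 0.0289 + 0.0484 + 0.0484 + 0.0256 + 0.0529 = 0.2042
B_Reed = 1 / 0.2042 = 4.8972
Highest B → broadest niche (most generalist): Reed Warbler (B = 4.90).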